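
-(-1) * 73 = 73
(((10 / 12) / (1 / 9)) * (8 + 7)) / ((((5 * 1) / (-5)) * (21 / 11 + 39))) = -11 / 4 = -2.75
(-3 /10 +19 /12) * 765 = 3927 /4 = 981.75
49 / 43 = 1.14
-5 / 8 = -0.62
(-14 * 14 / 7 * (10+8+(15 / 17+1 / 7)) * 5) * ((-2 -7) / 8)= 50940 / 17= 2996.47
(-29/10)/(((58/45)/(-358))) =1611/2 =805.50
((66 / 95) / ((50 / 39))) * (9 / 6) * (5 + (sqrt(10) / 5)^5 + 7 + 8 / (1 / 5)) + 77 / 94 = 7722 * sqrt(10) / 296875 + 9619159 / 223250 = 43.17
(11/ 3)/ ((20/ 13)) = 143/ 60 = 2.38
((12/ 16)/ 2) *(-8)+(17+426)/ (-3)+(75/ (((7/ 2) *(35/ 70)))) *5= 63.62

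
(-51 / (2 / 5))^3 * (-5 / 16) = 82906875 / 128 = 647709.96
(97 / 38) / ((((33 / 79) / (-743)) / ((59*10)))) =-1679614655 / 627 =-2678811.25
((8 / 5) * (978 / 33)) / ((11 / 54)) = 232.78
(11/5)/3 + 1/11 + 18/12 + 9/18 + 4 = 1126/165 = 6.82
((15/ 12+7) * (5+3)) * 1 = 66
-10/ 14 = -5/ 7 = -0.71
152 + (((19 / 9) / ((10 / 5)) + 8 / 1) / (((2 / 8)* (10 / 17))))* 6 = 7822 / 15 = 521.47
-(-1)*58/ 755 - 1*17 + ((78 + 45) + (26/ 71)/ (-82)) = 233126353/ 2197805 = 106.07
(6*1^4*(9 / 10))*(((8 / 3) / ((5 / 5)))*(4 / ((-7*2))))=-4.11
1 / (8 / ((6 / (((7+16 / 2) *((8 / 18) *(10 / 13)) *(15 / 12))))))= 117 / 1000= 0.12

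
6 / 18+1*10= 31 / 3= 10.33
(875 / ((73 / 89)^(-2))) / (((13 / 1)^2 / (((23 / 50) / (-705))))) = -857969 / 377499018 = -0.00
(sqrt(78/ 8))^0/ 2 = 1/ 2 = 0.50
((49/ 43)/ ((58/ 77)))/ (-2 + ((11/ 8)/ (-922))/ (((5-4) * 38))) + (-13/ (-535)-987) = -369404708227568/ 373992814115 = -987.73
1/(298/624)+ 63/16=14379/2384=6.03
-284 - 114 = -398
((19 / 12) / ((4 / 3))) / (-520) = -19 / 8320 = -0.00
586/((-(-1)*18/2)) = 586/9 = 65.11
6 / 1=6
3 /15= 1 /5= 0.20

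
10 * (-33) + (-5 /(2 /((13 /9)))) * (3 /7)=-13925 /42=-331.55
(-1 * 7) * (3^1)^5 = -1701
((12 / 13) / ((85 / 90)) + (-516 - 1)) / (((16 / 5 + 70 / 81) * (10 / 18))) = -83135889 / 363766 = -228.54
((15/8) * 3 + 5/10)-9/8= 5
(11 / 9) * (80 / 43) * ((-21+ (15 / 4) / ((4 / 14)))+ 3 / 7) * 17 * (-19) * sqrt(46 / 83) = 4938670 * sqrt(3818) / 74949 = 4071.57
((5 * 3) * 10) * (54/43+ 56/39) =403.76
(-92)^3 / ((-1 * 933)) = 778688 / 933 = 834.61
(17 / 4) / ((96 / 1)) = 17 / 384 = 0.04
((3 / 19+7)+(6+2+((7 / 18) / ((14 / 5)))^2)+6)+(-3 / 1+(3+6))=669211 / 24624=27.18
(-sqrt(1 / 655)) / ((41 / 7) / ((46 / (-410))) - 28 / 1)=161 * sqrt(655) / 8458015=0.00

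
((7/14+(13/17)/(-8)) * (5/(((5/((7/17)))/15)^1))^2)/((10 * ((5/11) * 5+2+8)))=29645/235824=0.13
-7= -7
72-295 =-223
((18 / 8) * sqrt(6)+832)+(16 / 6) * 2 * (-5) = 9 * sqrt(6) / 4+2416 / 3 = 810.84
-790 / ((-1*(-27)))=-790 / 27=-29.26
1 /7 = 0.14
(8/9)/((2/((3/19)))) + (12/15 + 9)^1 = 2813/285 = 9.87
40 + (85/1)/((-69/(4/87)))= 239780/6003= 39.94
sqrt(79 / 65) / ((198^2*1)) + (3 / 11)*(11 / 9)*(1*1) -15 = -44 / 3 + sqrt(5135) / 2548260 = -14.67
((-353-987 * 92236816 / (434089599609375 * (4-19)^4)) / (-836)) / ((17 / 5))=152106910806084800917 / 1224783805297851562500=0.12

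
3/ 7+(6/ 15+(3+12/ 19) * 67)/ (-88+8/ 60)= -2.35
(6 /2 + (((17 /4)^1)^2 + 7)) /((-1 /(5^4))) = -280625 /16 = -17539.06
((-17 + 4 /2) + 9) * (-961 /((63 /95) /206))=37613540 /21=1791120.95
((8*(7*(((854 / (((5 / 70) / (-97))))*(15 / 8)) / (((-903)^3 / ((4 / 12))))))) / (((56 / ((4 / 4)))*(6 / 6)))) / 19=29585 / 571019274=0.00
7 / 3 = 2.33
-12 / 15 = -4 / 5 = -0.80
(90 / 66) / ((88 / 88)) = 15 / 11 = 1.36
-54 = -54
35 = 35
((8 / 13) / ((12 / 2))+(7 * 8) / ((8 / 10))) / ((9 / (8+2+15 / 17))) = 84.76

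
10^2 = 100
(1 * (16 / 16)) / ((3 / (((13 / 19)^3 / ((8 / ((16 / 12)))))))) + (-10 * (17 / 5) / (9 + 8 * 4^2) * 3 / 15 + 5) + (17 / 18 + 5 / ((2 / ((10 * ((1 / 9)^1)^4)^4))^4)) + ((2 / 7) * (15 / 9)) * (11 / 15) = 2428118921565780847868743687660239683948752474905941030153825944854533 / 387766260509709376762748693056074492206217461628258872032184586117705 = 6.26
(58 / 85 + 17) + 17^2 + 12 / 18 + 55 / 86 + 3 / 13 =87870247 / 285090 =308.22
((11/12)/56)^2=121/451584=0.00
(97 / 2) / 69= 97 / 138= 0.70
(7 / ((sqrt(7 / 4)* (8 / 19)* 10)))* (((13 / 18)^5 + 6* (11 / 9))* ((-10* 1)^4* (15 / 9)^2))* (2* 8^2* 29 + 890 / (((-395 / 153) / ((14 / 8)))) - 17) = 412674716181640625* sqrt(7) / 1343482848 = 812689699.02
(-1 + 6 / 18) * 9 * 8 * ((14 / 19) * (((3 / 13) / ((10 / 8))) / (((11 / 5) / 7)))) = -56448 / 2717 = -20.78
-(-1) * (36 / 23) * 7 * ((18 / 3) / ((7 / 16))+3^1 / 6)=3582 / 23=155.74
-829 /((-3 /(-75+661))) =485794 /3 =161931.33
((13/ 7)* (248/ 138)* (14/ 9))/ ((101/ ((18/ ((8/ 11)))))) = 8866/ 6969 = 1.27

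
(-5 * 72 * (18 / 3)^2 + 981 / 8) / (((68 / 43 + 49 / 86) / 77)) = -340036389 / 740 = -459508.63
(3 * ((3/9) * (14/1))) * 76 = 1064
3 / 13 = 0.23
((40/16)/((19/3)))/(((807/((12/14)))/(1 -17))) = -240/35777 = -0.01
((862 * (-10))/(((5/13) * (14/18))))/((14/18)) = -1815372/49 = -37048.41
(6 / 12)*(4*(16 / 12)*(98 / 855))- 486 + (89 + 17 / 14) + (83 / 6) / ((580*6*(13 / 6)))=-21416047661 / 54152280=-395.48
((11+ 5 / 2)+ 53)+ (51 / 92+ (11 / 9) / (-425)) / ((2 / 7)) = 48161141 / 703800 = 68.43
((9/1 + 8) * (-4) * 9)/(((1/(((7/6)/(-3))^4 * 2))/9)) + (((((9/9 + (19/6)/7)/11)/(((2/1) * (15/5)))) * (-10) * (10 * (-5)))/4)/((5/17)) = -6052493/24948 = -242.60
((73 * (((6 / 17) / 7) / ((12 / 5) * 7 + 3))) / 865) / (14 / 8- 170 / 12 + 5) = -584 / 20154673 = -0.00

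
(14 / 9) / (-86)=-7 / 387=-0.02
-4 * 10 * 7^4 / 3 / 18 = -1778.52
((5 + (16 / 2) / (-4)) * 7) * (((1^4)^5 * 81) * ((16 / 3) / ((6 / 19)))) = 28728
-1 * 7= -7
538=538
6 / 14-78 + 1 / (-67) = -36388 / 469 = -77.59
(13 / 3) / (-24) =-13 / 72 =-0.18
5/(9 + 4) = 5/13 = 0.38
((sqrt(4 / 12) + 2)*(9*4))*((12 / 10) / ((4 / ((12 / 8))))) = 41.75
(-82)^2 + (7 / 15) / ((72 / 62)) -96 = 3579337 / 540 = 6628.40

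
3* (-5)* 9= -135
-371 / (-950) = 371 / 950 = 0.39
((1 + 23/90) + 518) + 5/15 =46763/90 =519.59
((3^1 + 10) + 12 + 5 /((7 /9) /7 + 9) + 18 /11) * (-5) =-122605 /902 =-135.93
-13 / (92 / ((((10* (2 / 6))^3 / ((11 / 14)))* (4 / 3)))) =-182000 / 20493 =-8.88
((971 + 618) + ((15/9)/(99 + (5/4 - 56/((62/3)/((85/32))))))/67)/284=7370541193/1317327468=5.60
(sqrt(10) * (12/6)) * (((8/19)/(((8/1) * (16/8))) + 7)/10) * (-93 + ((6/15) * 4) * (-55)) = -48327 * sqrt(10)/190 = -804.33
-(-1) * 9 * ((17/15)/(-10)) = -1.02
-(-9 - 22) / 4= 31 / 4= 7.75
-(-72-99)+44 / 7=1241 / 7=177.29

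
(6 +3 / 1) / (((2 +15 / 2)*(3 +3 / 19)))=0.30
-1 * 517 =-517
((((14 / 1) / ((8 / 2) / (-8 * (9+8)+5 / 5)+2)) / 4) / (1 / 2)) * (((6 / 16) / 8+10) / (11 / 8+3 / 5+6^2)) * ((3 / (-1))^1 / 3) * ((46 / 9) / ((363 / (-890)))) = 164527625 / 13968724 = 11.78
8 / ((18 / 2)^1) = 8 / 9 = 0.89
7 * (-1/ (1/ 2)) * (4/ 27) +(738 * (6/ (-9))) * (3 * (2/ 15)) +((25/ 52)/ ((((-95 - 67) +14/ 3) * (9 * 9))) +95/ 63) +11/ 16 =-1520593643/ 7731360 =-196.68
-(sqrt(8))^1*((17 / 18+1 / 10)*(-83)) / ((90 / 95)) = 74119*sqrt(2) / 405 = 258.82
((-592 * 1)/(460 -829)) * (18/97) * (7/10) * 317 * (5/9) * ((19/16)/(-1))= -1559957/35793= -43.58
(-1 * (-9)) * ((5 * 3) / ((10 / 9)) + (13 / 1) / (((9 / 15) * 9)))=859 / 6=143.17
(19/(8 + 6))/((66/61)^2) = 70699/60984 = 1.16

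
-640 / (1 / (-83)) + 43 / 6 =318763 / 6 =53127.17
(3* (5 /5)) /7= 3 /7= 0.43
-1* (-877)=877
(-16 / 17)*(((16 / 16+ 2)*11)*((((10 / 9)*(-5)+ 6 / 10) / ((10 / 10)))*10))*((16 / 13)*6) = 11365.94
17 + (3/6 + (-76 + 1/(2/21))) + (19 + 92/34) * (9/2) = 1689/34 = 49.68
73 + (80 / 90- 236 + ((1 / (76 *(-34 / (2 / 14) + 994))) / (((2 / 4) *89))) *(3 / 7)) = -162.11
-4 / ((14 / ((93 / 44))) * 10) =-93 / 1540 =-0.06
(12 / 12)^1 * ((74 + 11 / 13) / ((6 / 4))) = 1946 / 39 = 49.90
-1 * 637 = -637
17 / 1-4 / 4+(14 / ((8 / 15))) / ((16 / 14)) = 1247 / 32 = 38.97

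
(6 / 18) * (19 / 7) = 19 / 21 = 0.90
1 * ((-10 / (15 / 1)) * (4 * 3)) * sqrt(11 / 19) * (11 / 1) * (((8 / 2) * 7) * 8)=-19712 * sqrt(209) / 19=-14998.58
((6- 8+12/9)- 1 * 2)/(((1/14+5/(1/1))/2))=-224/213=-1.05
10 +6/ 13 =136/ 13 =10.46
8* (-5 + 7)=16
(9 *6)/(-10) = -5.40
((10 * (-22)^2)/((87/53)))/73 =40.39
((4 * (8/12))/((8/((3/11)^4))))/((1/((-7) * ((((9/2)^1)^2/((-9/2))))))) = 1701/29282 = 0.06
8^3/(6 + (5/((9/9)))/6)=3072/41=74.93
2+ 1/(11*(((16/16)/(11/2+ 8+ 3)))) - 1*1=2.50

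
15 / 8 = 1.88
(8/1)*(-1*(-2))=16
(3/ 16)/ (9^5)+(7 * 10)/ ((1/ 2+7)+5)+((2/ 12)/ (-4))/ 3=8796119/ 1574640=5.59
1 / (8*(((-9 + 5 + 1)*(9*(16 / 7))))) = -0.00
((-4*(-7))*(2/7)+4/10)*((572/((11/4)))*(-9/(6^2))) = -2184/5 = -436.80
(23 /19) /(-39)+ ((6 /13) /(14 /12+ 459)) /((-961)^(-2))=145769353 /157377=926.24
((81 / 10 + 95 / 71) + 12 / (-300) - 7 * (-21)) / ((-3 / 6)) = -555213 / 1775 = -312.80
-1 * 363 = -363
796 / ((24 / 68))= 6766 / 3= 2255.33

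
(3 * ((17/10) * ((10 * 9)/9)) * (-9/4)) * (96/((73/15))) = -165240/73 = -2263.56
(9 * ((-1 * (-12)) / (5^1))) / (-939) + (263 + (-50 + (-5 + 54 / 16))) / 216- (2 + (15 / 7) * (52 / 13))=-182030231 / 18930240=-9.62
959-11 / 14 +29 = 13821 / 14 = 987.21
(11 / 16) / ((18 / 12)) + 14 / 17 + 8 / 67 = 1.40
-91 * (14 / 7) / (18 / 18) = -182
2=2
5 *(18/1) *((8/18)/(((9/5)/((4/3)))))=800/27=29.63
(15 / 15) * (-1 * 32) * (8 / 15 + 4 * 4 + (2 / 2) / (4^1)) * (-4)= 32224 / 15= 2148.27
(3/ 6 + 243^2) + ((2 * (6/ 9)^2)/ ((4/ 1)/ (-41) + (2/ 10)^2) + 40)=59074.06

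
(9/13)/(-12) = -3/52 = -0.06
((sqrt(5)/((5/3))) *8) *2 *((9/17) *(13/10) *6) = 16848 *sqrt(5)/425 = 88.64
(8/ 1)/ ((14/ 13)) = 52/ 7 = 7.43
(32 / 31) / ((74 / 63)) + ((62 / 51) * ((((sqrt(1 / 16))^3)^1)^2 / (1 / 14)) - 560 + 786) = 13590500419 / 59900928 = 226.88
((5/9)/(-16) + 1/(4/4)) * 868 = 30163/36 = 837.86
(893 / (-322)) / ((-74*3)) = 893 / 71484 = 0.01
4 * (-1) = -4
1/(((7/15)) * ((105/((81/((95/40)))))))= 648/931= 0.70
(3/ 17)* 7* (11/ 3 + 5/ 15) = 84/ 17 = 4.94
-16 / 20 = -4 / 5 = -0.80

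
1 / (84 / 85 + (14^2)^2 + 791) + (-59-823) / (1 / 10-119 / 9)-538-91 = -2211129103066 / 3935893899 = -561.79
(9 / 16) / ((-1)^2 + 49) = 9 / 800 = 0.01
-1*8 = -8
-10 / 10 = -1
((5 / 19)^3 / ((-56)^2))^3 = 1953125 / 9952004657906075828224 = 0.00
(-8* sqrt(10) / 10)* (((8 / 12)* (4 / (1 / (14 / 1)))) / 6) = -224* sqrt(10) / 45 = -15.74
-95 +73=-22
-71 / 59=-1.20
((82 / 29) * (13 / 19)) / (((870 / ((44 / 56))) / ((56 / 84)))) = 5863 / 5033385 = 0.00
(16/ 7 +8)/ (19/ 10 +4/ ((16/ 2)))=30/ 7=4.29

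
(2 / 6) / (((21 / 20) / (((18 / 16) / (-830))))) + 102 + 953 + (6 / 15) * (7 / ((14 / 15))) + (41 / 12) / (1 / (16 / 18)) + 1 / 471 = 10452755141 / 9851436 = 1061.04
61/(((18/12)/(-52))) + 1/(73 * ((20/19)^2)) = -185243717/87600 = -2114.65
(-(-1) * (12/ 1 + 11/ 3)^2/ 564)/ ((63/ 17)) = 799/ 6804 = 0.12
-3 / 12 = -1 / 4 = -0.25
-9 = -9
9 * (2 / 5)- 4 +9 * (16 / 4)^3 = 2878 / 5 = 575.60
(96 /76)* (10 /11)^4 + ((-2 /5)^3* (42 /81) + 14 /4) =8129666779 /1877708250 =4.33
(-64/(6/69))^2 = 541696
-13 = -13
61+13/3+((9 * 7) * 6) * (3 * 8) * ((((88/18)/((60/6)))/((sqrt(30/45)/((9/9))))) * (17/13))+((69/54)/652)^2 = 8998602001/137733696+188496 * sqrt(6)/65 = 7168.70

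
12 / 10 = 6 / 5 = 1.20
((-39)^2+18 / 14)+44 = 10964 / 7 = 1566.29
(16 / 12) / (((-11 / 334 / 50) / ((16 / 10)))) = -106880 / 33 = -3238.79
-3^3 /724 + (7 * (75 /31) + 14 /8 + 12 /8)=226103 /11222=20.15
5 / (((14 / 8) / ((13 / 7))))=5.31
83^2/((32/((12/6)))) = 6889/16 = 430.56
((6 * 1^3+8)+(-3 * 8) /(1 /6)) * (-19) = 2470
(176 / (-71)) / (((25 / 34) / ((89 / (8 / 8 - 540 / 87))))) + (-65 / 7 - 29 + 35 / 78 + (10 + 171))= 29383518559 / 146341650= 200.79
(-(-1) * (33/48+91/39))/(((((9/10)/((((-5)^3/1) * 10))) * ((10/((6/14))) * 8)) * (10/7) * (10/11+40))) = -7975/20736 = -0.38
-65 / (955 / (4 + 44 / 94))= -2730 / 8977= -0.30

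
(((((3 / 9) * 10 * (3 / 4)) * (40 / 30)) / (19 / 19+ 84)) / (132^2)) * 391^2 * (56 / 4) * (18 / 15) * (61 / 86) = 3840011 / 936540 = 4.10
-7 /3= -2.33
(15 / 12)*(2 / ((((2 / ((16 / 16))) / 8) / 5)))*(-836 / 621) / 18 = -20900 / 5589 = -3.74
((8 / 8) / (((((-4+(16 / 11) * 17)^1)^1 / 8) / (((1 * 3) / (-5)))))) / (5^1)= -22 / 475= -0.05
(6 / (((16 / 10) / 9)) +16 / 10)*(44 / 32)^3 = 941017 / 10240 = 91.90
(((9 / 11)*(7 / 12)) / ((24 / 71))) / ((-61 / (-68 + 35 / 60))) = 402073 / 257664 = 1.56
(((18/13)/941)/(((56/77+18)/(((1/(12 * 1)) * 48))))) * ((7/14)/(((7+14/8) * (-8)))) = -99/44099965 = -0.00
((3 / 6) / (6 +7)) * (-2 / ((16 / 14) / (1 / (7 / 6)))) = -3 / 52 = -0.06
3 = 3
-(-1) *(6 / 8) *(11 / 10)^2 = 363 / 400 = 0.91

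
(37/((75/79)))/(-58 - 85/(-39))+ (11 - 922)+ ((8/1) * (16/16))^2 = -46135974/54425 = -847.70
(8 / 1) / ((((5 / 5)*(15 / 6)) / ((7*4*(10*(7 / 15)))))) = 6272 / 15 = 418.13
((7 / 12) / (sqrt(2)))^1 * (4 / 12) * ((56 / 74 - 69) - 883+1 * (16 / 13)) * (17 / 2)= -1110.27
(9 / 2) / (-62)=-9 / 124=-0.07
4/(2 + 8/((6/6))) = 2/5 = 0.40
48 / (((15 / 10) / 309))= 9888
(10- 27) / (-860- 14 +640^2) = -17 / 408726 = -0.00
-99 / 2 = -49.50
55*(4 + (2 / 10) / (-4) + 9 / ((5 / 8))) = 4037 / 4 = 1009.25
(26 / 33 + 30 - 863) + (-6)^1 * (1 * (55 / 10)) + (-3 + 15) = -28156 / 33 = -853.21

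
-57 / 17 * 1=-57 / 17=-3.35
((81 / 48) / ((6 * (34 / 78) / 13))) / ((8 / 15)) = 68445 / 4352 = 15.73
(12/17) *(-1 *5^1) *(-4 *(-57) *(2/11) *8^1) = -218880/187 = -1170.48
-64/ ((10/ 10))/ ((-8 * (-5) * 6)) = -4/ 15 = -0.27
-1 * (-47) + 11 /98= 4617 /98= 47.11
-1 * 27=-27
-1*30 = -30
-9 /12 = -3 /4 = -0.75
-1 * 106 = -106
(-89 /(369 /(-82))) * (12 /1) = 712 /3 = 237.33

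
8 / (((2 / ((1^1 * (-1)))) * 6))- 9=-29 / 3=-9.67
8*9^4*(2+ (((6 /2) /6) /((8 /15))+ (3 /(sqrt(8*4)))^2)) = 675783 /4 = 168945.75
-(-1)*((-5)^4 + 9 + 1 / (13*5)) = 41211 / 65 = 634.02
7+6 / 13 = 97 / 13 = 7.46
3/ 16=0.19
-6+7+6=7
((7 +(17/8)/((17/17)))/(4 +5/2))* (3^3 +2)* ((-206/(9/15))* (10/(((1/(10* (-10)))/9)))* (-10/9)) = -5451275000/39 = -139776282.05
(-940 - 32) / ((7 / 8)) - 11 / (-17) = -132115 / 119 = -1110.21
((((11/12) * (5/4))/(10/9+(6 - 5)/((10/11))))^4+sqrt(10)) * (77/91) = 5095754296875/83505600974848+11 * sqrt(10)/13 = 2.74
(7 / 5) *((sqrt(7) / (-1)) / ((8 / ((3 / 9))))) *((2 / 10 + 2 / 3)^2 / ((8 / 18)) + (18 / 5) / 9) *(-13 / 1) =19019 *sqrt(7) / 12000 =4.19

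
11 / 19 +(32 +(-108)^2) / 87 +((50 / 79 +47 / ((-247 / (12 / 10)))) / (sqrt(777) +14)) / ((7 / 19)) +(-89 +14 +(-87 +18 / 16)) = -1021268338361 / 39452944440 +39472 * sqrt(777) / 20884045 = -25.83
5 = 5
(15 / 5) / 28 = 3 / 28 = 0.11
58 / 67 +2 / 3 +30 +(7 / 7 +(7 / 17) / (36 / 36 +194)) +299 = 24545153 / 74035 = 331.53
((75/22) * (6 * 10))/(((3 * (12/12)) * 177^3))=0.00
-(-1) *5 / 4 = 5 / 4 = 1.25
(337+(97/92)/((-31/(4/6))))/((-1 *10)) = -1441589/42780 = -33.70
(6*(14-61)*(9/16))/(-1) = 1269/8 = 158.62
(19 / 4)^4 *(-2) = -130321 / 128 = -1018.13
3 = 3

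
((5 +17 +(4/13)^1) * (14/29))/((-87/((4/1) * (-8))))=4480/1131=3.96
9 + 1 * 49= 58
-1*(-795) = 795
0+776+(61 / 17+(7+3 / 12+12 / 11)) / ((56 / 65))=33085083 / 41888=789.85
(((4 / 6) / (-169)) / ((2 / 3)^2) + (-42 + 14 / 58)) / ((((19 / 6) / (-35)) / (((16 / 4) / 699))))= 57316700 / 21696727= 2.64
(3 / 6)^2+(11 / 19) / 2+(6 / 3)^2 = 345 / 76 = 4.54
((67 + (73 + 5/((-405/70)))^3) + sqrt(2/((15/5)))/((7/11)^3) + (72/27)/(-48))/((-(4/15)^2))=-9975969456475/1889568 - 99825 * sqrt(6)/5488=-5279542.02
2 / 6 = 1 / 3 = 0.33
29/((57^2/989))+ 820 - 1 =827.83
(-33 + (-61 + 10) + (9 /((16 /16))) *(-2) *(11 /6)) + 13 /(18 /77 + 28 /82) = -94.40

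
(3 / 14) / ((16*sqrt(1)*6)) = 1 / 448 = 0.00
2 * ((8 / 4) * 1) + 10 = 14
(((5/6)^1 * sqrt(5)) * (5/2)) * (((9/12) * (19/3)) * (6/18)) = 475 * sqrt(5)/144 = 7.38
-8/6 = -4/3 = -1.33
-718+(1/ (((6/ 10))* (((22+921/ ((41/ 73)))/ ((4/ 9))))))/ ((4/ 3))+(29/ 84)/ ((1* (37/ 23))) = -91200440161/ 127058148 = -717.79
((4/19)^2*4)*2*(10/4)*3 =960/361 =2.66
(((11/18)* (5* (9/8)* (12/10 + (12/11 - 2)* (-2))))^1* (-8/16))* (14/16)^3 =-28469/8192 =-3.48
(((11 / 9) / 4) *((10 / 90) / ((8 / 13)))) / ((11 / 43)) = 559 / 2592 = 0.22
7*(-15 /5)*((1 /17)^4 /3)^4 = -0.00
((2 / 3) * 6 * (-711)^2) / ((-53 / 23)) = -46507932 / 53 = -877508.15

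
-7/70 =-1/10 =-0.10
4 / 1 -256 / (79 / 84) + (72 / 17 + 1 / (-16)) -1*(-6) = -5544543 / 21488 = -258.03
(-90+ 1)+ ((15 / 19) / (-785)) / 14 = -3716821 / 41762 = -89.00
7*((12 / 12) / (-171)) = -7 / 171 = -0.04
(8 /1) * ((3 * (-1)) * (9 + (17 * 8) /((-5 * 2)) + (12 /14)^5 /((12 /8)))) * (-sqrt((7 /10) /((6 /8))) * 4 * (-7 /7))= 11540512 * sqrt(210) /420175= 398.02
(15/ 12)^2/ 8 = 25/ 128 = 0.20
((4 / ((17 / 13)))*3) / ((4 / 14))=546 / 17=32.12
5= 5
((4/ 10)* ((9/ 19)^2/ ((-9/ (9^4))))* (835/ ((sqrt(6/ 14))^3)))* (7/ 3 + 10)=-189188622* sqrt(21)/ 361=-2401582.22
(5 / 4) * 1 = 5 / 4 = 1.25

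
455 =455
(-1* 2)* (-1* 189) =378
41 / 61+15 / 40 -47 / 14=-7891 / 3416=-2.31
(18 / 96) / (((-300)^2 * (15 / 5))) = 1 / 1440000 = 0.00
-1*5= -5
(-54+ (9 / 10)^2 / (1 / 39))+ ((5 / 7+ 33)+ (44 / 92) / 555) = 20203429 / 1787100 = 11.31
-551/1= -551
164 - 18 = 146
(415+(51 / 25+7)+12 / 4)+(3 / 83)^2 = 73547189 / 172225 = 427.04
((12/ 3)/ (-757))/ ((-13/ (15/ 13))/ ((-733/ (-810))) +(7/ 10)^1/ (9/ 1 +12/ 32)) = 549750/ 1287553291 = 0.00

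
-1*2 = -2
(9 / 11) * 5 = 45 / 11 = 4.09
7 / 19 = 0.37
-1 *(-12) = 12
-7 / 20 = -0.35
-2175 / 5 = -435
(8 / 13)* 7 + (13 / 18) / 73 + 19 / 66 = 4.61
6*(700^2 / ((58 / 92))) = 135240000 / 29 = 4663448.28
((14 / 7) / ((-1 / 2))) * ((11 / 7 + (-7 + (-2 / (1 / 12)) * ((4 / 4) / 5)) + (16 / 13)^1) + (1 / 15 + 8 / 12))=45124 / 1365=33.06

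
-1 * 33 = -33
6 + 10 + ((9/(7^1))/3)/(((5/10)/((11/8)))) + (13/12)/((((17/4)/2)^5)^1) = 2051835539/119267988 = 17.20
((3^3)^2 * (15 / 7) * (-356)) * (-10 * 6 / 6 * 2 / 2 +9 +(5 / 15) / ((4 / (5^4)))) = -198860265 / 7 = -28408609.29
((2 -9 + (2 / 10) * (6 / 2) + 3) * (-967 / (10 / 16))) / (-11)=-131512 / 275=-478.23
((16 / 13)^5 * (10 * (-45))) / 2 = -235929600 / 371293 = -635.43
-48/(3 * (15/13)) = -208/15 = -13.87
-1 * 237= -237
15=15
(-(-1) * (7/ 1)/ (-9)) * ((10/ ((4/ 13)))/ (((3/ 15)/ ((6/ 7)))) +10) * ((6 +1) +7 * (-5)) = 29260/ 9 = 3251.11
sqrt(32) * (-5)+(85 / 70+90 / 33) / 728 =607 / 112112 - 20 * sqrt(2) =-28.28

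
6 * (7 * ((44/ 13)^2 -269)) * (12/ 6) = -21633.73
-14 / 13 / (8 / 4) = -7 / 13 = -0.54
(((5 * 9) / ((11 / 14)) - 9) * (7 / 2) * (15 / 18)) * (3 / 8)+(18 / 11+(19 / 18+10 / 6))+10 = 212753 / 3168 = 67.16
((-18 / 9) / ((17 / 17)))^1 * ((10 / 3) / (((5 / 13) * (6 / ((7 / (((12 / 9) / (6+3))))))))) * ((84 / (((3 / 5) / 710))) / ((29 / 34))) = -15907427.59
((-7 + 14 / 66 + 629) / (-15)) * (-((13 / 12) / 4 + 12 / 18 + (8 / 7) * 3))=3346879 / 18480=181.11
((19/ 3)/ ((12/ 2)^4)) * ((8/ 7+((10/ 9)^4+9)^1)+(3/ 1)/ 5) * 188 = 628880962/ 55801305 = 11.27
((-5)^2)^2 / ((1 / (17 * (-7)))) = -74375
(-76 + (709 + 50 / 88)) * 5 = 139385 / 44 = 3167.84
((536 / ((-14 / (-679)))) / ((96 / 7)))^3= 94152906438157 / 13824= 6810829458.78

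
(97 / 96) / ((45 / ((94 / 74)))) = 4559 / 159840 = 0.03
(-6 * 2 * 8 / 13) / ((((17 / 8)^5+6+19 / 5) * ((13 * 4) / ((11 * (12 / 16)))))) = -3604480 / 163458997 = -0.02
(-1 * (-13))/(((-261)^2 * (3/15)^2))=0.00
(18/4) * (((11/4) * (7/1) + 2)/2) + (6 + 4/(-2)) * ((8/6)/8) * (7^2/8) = 2491/48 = 51.90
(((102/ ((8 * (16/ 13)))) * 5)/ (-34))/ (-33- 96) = 65/ 5504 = 0.01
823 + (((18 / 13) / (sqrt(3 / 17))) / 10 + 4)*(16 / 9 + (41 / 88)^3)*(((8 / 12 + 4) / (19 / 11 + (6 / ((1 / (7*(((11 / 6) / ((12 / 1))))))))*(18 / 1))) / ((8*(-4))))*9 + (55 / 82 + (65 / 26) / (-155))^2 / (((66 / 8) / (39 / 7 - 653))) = 2852079008550766549 / 3613481288840192 - 80666887*sqrt(51) / 83082588160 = 789.28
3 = 3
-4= -4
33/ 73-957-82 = -75814/ 73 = -1038.55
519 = 519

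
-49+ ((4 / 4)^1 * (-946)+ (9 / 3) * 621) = 868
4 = 4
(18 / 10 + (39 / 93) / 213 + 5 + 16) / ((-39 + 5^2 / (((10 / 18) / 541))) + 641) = 0.00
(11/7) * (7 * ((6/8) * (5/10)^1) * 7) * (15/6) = 1155/16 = 72.19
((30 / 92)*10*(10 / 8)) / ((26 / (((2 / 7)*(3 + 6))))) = 3375 / 8372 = 0.40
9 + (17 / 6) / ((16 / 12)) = 89 / 8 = 11.12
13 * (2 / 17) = 26 / 17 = 1.53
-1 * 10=-10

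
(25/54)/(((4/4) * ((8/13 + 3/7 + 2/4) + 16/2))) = 2275/46899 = 0.05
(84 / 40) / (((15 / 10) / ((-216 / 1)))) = -1512 / 5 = -302.40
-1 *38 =-38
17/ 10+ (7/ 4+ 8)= 229/ 20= 11.45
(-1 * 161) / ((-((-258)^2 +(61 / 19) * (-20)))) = 3059 / 1263496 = 0.00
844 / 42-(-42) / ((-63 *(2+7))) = 3784 / 189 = 20.02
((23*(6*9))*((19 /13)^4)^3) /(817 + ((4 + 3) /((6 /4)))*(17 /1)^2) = 8246811388440515886 /151367659040759057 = 54.48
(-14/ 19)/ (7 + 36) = -14/ 817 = -0.02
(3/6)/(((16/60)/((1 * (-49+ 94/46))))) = -2025/23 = -88.04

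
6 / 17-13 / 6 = -185 / 102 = -1.81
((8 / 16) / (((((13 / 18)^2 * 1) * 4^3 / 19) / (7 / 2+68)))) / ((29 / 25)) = 423225 / 24128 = 17.54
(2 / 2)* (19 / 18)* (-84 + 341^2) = 2207743 / 18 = 122652.39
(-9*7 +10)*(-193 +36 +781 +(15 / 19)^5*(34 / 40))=-327695023887 / 9904396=-33085.82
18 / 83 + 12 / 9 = 386 / 249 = 1.55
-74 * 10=-740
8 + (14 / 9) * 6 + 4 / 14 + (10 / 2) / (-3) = 335 / 21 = 15.95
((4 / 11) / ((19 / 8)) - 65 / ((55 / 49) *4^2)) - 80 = -279111 / 3344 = -83.47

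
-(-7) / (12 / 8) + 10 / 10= 17 / 3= 5.67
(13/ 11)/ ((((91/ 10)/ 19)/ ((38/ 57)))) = 380/ 231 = 1.65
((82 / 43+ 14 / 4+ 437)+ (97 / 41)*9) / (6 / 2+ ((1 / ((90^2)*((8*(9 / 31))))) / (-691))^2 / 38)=5045030677754864956800000 / 32639860128434447774243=154.57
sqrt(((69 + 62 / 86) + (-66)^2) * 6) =2 * sqrt(12274737) / 43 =162.95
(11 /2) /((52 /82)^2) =18491 /1352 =13.68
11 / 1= 11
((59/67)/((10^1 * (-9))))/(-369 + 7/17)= 1003/37783980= 0.00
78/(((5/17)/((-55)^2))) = 802230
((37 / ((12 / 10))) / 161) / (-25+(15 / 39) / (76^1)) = -18278 / 2385537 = -0.01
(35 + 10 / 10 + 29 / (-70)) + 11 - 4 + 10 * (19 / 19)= 3681 / 70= 52.59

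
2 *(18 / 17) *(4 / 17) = 144 / 289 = 0.50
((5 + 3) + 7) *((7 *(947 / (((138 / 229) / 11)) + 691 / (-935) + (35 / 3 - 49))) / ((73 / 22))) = 15578664339 / 28543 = 545796.32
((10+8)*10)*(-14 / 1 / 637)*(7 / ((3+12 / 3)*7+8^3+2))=-360 / 7319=-0.05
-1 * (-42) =42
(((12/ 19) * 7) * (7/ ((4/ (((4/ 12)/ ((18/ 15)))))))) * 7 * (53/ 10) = 18179/ 228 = 79.73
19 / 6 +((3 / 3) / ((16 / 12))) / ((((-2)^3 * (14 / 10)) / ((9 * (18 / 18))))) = 1723 / 672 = 2.56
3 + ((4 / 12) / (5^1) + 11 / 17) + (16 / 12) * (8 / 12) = 3521 / 765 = 4.60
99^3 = 970299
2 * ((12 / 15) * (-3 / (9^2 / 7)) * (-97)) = 5432 / 135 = 40.24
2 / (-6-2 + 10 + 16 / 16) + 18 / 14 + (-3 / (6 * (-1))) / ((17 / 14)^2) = 13907 / 6069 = 2.29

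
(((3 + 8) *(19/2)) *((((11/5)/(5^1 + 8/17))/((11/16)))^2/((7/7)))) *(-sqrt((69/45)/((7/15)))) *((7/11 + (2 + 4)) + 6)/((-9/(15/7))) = 97695872 *sqrt(161)/6357015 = 195.00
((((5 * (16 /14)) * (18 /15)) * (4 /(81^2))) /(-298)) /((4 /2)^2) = -8 /2281041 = -0.00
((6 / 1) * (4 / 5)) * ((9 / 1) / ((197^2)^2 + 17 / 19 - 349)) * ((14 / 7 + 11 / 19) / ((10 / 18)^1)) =95256 / 715415613125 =0.00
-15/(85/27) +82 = 1313/17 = 77.24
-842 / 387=-2.18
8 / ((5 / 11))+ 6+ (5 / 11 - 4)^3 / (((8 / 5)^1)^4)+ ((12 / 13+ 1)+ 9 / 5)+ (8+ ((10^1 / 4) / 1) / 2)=10550400121 / 354365440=29.77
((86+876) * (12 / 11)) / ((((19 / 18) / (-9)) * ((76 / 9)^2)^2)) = -1.76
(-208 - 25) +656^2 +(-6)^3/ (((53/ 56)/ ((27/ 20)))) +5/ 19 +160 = 2164824218/ 5035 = 429955.16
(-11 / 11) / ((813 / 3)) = -1 / 271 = -0.00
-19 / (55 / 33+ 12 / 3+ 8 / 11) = -627 / 211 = -2.97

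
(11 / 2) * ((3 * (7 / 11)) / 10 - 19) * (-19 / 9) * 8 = 78622 / 45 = 1747.16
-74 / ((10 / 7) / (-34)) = 1761.20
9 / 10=0.90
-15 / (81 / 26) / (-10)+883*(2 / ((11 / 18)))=858419 / 297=2890.30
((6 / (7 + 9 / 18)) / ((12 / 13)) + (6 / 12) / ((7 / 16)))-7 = -524 / 105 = -4.99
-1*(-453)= 453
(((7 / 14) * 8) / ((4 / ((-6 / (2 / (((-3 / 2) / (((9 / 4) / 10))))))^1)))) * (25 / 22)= 250 / 11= 22.73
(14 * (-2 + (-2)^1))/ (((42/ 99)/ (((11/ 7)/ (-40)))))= 363/ 70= 5.19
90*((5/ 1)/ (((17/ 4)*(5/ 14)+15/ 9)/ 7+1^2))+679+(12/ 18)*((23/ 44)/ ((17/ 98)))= 950561906/ 959871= 990.30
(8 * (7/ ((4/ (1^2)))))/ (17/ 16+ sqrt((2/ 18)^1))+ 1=739/ 67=11.03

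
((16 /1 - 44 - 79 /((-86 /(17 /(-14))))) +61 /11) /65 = -312161 /860860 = -0.36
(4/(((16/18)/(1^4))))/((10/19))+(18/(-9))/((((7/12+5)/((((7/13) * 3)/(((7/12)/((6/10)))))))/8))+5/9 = 681073/156780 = 4.34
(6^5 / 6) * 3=3888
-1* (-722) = 722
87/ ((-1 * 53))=-87/ 53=-1.64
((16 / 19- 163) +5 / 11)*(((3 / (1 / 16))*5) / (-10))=811104 / 209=3880.88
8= 8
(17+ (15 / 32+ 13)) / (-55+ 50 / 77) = -5005 / 8928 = -0.56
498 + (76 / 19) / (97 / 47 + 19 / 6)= 735678 / 1475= 498.76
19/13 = 1.46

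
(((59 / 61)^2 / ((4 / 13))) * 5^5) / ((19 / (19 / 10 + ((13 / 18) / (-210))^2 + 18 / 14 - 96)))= -7501632070645375 / 161628094656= -46412.92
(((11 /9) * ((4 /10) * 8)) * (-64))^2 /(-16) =-7929856 /2025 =-3915.98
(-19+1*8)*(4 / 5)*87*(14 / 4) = -13398 / 5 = -2679.60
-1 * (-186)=186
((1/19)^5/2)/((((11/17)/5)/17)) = 1445/54474178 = 0.00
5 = 5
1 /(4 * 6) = 1 /24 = 0.04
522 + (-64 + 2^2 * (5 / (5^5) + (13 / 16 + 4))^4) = 2606.43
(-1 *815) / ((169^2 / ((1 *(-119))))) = 96985 / 28561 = 3.40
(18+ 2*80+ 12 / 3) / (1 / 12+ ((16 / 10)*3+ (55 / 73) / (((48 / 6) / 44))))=797160 / 39539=20.16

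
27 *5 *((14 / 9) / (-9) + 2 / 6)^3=10985 / 19683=0.56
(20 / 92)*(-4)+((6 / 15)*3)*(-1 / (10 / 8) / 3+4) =2076 / 575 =3.61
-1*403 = -403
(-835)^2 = 697225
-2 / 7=-0.29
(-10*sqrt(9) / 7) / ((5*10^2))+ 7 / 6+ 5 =3233 / 525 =6.16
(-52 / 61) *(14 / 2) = -364 / 61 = -5.97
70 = 70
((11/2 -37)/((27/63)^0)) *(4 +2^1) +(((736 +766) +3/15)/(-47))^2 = 45977596/55225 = 832.55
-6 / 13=-0.46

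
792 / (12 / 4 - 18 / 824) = 108768 / 409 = 265.94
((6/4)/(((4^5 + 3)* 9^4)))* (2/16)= 1/35936784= 0.00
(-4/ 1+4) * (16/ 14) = 0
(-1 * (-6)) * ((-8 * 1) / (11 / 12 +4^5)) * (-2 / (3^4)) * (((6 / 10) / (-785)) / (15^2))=-128 / 32584663125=-0.00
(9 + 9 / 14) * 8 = 540 / 7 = 77.14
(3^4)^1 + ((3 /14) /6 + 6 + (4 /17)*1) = 41541 /476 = 87.27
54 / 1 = 54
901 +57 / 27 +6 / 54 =8129 / 9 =903.22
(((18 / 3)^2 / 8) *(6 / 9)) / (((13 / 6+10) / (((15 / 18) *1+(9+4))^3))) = 571787 / 876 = 652.72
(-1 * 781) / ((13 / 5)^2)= -19525 / 169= -115.53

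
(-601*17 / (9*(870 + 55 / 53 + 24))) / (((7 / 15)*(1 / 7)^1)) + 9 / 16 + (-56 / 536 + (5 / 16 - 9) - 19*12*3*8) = -419475981013 / 76278696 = -5499.25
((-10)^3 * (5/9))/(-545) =1.02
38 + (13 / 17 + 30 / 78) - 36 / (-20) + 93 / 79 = 3677436 / 87295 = 42.13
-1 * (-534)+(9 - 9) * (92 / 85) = 534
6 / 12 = 1 / 2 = 0.50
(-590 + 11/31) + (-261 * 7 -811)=-3227.65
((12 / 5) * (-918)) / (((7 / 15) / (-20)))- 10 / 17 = 11236250 / 119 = 94422.27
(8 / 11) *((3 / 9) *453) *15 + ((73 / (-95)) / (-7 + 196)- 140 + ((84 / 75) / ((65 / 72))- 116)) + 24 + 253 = 107164339666 / 64189125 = 1669.51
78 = 78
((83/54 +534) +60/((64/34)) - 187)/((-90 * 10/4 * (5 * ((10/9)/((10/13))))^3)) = -246507/54925000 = -0.00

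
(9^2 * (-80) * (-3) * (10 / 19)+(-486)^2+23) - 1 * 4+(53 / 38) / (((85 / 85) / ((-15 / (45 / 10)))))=246441.93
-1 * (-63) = 63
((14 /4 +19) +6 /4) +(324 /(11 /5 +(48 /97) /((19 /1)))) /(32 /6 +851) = 1273706508 /52697897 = 24.17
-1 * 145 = -145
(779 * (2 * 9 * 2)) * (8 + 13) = 588924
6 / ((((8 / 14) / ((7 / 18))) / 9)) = 147 / 4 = 36.75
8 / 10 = 4 / 5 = 0.80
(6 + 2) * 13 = 104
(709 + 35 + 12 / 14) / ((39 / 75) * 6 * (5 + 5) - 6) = 4345 / 147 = 29.56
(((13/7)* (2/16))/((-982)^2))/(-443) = -13/23922949792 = -0.00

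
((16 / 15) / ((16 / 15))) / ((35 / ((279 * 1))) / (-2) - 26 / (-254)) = 70866 / 2809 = 25.23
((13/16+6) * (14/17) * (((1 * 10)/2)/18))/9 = 3815/22032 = 0.17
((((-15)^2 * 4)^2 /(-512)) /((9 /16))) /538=-5625 /1076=-5.23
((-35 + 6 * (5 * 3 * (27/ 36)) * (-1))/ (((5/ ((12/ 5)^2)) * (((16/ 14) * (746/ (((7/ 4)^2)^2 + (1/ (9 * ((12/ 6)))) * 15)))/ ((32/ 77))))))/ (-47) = 87699/ 7012400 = 0.01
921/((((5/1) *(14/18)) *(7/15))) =24867/49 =507.49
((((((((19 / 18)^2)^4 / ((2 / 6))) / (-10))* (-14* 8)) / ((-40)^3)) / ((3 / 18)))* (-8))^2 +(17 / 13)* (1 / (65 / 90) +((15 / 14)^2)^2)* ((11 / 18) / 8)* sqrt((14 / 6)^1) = 0.41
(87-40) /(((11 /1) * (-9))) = -0.47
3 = 3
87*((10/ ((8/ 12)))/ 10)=130.50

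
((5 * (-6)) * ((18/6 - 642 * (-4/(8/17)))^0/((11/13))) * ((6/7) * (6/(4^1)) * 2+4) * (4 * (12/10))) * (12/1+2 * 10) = -2755584/77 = -35786.81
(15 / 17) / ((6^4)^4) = 5 / 15986289475584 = 0.00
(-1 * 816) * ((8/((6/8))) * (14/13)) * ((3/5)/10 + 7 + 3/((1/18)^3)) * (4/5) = -213285287936/1625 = -131252484.88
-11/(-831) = 11/831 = 0.01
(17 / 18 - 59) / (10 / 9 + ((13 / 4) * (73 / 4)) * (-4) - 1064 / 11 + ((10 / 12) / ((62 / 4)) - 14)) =712690 / 4257469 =0.17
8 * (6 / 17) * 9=432 / 17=25.41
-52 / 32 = -13 / 8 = -1.62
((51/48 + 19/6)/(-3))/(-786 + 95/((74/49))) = 7511/3852648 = 0.00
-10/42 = -5/21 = -0.24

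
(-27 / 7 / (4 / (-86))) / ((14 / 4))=1161 / 49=23.69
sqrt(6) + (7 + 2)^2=83.45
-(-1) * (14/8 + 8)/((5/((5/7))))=1.39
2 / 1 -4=-2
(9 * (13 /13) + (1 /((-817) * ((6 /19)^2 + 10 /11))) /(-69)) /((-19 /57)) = -106972427 /3961934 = -27.00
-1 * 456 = -456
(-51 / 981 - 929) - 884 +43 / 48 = -9481201 / 5232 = -1812.16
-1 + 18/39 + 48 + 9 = 734/13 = 56.46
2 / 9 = 0.22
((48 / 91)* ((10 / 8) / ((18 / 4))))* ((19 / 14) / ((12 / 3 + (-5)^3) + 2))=-0.00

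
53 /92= 0.58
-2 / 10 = -1 / 5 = -0.20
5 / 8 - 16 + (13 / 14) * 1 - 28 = -2377 / 56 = -42.45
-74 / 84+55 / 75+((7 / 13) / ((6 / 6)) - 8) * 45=-335.92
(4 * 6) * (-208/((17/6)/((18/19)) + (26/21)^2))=-26417664/23939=-1103.54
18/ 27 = 2/ 3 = 0.67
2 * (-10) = -20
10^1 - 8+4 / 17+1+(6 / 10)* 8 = 683 / 85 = 8.04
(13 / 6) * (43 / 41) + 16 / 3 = 1871 / 246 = 7.61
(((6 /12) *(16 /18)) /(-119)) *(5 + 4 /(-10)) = -92 /5355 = -0.02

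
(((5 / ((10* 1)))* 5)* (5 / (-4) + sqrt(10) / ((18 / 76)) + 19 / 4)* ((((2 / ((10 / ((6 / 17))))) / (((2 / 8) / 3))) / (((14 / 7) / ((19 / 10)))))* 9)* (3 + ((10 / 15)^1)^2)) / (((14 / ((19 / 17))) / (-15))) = -637887* sqrt(10) / 2023 - 302157 / 1156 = -1258.50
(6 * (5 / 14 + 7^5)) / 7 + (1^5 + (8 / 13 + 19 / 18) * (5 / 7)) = 165207857 / 11466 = 14408.50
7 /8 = 0.88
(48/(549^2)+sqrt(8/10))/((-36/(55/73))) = -11*sqrt(5)/1314-220/66006819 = -0.02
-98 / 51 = -1.92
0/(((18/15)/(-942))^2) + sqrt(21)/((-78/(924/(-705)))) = 154 * sqrt(21)/9165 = 0.08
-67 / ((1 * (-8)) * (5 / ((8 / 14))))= 67 / 70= 0.96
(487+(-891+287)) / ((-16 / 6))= 351 / 8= 43.88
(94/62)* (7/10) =329/310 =1.06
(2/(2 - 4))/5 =-1/5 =-0.20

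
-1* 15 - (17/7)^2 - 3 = -1171/49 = -23.90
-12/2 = -6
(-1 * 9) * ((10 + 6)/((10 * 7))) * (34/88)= -0.79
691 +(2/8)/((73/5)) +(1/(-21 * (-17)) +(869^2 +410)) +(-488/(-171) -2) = 4493644419493/5941908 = 756262.87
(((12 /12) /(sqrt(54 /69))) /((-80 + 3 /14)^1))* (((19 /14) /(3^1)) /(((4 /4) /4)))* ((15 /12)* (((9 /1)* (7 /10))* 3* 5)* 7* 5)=-105.99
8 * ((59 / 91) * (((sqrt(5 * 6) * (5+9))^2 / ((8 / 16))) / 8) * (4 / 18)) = 66080 / 39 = 1694.36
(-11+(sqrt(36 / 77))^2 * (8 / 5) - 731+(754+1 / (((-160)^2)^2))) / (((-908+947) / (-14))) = -643301376077 / 140574720000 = -4.58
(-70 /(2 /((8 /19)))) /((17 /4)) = -1120 /323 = -3.47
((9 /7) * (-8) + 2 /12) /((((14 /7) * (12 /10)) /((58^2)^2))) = -3005944250 /63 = -47713400.79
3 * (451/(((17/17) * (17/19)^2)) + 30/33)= 5381433/3179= 1692.81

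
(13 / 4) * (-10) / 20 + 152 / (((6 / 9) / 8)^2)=175091 / 8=21886.38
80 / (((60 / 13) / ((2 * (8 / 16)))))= 52 / 3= 17.33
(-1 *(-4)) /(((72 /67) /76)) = 2546 /9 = 282.89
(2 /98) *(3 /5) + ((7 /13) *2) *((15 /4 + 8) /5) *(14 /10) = 113237 /31850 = 3.56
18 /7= 2.57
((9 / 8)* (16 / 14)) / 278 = 9 / 1946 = 0.00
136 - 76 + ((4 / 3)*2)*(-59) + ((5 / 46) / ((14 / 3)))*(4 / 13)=-611111 / 6279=-97.33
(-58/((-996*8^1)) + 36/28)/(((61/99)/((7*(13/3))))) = 5156437/81008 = 63.65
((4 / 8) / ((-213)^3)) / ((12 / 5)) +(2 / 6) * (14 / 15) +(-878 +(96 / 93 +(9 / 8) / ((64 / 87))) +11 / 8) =-2010250010361133 / 2300709173760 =-873.75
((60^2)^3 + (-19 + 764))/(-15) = -9331200149/3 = -3110400049.67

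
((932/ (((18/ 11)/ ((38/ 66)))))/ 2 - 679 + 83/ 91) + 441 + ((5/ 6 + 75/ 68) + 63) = -1368131/ 167076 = -8.19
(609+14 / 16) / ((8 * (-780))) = -4879 / 49920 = -0.10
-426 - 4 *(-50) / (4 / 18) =474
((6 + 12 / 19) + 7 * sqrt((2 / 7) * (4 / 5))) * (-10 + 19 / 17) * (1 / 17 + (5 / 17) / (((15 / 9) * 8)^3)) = -122023251 / 35142400 - 1936877 * sqrt(70) / 9248000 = -5.22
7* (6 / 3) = 14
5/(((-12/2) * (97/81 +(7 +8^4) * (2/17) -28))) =-2295/1255558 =-0.00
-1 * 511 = -511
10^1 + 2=12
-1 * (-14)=14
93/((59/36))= 3348/59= 56.75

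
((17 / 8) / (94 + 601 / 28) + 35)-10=161769 / 6466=25.02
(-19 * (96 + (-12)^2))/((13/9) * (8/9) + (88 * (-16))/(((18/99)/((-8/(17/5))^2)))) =13343130/125449043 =0.11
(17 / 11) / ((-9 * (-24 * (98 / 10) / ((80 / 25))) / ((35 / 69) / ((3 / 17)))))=0.01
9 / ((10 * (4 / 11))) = 99 / 40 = 2.48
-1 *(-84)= 84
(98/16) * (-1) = -49/8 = -6.12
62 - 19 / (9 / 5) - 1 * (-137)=1696 / 9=188.44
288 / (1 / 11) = 3168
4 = 4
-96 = -96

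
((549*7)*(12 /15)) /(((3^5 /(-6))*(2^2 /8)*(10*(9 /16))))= -54656 /2025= -26.99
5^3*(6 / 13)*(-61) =-45750 / 13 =-3519.23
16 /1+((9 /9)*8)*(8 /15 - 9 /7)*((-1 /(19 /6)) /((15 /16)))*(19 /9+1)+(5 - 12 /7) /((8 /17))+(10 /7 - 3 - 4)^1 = 17034551 /718200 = 23.72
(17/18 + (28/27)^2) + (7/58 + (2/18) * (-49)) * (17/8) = -9.29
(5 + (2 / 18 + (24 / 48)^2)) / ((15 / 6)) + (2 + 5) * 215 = 135643 / 90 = 1507.14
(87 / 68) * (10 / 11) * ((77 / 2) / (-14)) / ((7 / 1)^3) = -435 / 46648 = -0.01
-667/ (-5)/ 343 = 667/ 1715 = 0.39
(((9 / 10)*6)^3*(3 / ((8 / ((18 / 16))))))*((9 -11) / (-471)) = 177147 / 628000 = 0.28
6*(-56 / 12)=-28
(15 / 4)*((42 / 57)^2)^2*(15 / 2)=1080450 / 130321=8.29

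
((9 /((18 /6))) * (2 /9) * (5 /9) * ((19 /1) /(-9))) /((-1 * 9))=190 /2187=0.09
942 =942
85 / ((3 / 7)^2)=4165 / 9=462.78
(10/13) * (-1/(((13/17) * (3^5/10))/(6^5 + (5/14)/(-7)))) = -321.89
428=428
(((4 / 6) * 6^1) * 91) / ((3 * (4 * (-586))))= -91 / 1758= -0.05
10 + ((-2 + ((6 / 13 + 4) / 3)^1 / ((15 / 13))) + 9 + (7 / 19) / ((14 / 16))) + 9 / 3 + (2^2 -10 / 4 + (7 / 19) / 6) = 19897 / 855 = 23.27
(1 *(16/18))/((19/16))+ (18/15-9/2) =-4363/1710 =-2.55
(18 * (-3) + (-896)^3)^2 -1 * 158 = 517425851671775942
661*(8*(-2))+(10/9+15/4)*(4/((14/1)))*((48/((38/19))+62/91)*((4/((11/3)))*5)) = -31198228/3003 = -10389.02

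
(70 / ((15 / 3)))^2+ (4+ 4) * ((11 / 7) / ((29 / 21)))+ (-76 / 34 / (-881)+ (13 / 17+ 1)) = 89850768 / 434333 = 206.87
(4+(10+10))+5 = 29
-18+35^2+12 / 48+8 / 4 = 4837 / 4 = 1209.25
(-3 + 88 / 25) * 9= 117 / 25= 4.68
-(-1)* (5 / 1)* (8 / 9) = 40 / 9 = 4.44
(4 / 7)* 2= 8 / 7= 1.14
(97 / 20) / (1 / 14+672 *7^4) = 0.00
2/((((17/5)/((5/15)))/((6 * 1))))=20/17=1.18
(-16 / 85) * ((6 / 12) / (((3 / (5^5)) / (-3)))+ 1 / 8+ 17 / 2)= 24862 / 85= 292.49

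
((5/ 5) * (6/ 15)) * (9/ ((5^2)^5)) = 18/ 48828125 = 0.00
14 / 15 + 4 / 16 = 71 / 60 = 1.18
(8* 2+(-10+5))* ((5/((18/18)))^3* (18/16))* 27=334125/8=41765.62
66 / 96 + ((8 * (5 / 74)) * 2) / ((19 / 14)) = 16693 / 11248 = 1.48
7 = 7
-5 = -5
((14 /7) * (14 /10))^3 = 2744 /125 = 21.95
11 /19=0.58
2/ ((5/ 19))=38/ 5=7.60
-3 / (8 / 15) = -45 / 8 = -5.62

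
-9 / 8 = -1.12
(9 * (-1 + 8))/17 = 3.71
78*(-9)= -702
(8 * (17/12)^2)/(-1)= -289/18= -16.06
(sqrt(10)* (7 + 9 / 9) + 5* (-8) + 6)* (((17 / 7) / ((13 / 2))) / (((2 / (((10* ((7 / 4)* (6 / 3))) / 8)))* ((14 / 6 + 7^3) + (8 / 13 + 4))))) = -4335 / 54592 + 255* sqrt(10) / 13648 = -0.02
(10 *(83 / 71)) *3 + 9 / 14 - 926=-890.29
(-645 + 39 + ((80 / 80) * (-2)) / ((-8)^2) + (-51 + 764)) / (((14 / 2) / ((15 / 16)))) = 7335 / 512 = 14.33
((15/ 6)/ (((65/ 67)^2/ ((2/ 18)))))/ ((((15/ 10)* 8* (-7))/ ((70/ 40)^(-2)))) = -8978/ 7825545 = -0.00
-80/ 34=-40/ 17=-2.35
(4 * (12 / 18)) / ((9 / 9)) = 8 / 3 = 2.67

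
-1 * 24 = -24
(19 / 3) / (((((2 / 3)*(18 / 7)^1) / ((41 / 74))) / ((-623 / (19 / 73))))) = -13052473 / 2664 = -4899.58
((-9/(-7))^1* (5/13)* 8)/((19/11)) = 3960/1729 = 2.29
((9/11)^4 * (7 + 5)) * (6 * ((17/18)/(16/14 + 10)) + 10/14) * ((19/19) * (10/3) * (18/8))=65708415/1332331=49.32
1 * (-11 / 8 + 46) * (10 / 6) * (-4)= -595 / 2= -297.50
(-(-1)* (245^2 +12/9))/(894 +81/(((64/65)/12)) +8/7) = 20168848/632463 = 31.89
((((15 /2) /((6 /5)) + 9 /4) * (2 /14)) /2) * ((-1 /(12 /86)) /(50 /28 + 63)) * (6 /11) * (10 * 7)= -25585 /9977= -2.56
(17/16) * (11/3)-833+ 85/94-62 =-2008291/2256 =-890.20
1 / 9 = 0.11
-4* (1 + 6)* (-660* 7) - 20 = 129340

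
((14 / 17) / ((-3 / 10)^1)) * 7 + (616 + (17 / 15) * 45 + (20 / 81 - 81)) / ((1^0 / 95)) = 76663430 / 1377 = 55674.24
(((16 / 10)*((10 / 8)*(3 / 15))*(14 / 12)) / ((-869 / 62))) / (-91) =62 / 169455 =0.00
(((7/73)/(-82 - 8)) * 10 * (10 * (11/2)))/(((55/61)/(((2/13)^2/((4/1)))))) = -0.00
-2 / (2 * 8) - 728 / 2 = -2913 / 8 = -364.12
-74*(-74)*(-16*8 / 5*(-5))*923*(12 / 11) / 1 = 7763478528 / 11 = 705770775.27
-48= -48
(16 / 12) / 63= 4 / 189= 0.02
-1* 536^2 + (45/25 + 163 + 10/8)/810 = -57459159/200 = -287295.80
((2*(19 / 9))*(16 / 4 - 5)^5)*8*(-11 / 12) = 836 / 27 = 30.96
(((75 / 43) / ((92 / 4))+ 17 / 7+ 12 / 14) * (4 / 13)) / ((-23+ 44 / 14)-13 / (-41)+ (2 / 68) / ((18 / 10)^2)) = -0.05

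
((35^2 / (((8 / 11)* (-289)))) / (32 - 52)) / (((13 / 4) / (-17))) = -2695 / 1768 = -1.52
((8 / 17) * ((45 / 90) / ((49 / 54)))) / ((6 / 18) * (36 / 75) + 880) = 1350 / 4582333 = 0.00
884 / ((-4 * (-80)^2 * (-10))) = 221 / 64000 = 0.00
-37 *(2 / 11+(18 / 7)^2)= -135494 / 539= -251.38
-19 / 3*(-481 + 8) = 8987 / 3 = 2995.67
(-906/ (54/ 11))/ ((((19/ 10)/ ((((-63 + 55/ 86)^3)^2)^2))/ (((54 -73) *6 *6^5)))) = 380818658851167835307126935630303093238433338613105/ 1278708185512402444832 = 297815141222832345314627300000.00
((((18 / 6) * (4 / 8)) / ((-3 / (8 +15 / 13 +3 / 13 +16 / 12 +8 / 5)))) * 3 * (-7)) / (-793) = -8407 / 51545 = -0.16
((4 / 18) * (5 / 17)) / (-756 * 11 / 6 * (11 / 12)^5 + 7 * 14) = -3072 / 37556995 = -0.00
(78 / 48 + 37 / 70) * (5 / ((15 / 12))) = 603 / 70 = 8.61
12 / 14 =6 / 7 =0.86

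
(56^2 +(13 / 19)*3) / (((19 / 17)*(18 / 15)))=5067955 / 2166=2339.78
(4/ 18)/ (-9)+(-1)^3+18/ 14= 148/ 567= 0.26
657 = 657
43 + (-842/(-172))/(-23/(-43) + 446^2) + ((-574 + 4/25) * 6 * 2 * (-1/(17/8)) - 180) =22563744435527/7270399350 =3103.51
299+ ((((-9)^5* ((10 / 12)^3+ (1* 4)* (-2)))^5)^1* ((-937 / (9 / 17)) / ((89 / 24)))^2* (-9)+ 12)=-134365740990758401410099812916896934913169 / 4055552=-33131307647086858067681000000000000.00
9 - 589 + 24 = -556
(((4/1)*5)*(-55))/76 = -275/19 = -14.47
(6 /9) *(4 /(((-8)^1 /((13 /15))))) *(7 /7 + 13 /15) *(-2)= 728 /675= 1.08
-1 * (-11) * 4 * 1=44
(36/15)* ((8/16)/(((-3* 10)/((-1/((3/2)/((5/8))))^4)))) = -25/20736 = -0.00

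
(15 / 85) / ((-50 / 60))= -18 / 85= -0.21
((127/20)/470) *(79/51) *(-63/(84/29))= -290957/639200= -0.46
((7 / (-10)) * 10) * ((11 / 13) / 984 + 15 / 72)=-1.46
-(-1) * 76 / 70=38 / 35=1.09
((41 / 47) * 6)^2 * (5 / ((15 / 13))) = 262236 / 2209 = 118.71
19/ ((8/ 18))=171/ 4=42.75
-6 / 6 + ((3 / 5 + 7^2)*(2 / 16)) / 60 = -0.90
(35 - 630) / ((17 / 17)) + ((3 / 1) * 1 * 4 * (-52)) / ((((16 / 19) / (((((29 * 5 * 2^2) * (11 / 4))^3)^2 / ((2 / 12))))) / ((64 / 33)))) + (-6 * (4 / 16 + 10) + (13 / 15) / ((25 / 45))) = -7098549598674491100032747 / 50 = -141970991973489822000654.90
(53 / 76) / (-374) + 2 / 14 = 28053 / 198968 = 0.14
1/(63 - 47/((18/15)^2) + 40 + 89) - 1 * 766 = -4394506/5737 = -765.99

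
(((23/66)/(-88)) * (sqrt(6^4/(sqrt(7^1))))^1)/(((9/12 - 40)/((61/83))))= 0.00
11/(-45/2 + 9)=-22/27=-0.81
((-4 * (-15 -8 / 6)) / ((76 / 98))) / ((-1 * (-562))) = 2401 / 16017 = 0.15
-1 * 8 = -8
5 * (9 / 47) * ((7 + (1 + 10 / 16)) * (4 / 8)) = 3105 / 752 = 4.13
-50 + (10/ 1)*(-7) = -120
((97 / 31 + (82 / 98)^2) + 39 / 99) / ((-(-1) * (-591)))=-10372867 / 1451627793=-0.01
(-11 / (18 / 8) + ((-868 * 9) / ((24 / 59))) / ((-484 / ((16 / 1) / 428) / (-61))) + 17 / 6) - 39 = -15327187 / 116523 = -131.54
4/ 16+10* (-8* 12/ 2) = -479.75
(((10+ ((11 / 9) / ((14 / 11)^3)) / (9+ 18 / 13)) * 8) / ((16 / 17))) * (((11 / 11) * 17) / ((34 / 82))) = 23370363301 / 6667920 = 3504.90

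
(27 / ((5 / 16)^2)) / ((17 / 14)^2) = 187.51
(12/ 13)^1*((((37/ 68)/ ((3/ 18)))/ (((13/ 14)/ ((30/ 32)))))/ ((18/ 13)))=3885/ 1768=2.20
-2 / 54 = -0.04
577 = 577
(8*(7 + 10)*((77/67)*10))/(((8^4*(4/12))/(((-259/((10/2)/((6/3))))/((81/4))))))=-339031/57888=-5.86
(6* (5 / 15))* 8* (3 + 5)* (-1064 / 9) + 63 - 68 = -136237 / 9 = -15137.44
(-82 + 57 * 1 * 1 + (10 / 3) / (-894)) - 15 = -53645 / 1341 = -40.00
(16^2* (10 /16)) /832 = 0.19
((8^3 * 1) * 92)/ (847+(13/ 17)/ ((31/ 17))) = 730112/ 13135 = 55.59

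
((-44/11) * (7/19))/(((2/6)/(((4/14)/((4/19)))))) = -6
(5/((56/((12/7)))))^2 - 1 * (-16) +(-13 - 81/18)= -14181/9604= -1.48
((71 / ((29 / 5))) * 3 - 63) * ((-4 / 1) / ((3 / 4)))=4064 / 29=140.14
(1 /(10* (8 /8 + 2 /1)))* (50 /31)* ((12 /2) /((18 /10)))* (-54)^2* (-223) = -3612600 /31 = -116535.48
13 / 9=1.44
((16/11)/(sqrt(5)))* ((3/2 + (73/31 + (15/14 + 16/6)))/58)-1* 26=-26 + 39544* sqrt(5)/1038345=-25.91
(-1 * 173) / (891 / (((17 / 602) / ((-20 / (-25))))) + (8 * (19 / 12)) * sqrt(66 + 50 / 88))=-3123448934760 / 455718109988591 + 71245725 * sqrt(32219) / 455718109988591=-0.01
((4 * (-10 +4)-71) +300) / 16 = 205 / 16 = 12.81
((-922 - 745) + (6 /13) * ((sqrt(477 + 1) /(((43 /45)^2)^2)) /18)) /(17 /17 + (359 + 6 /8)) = -6668 /1443 + 1822500 * sqrt(478) /21377762653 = -4.62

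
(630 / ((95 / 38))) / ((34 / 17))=126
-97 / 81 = -1.20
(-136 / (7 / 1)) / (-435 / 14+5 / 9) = 2448 / 3845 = 0.64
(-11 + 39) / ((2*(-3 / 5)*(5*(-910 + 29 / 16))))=224 / 43593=0.01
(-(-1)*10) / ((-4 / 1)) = -5 / 2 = -2.50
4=4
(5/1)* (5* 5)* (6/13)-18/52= 1491/26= 57.35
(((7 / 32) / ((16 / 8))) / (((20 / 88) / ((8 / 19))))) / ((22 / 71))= 497 / 760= 0.65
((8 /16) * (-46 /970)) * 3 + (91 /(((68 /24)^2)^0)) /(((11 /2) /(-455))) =-7528.25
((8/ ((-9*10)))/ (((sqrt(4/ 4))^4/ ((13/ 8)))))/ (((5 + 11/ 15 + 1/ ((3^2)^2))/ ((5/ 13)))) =-45/ 4654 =-0.01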